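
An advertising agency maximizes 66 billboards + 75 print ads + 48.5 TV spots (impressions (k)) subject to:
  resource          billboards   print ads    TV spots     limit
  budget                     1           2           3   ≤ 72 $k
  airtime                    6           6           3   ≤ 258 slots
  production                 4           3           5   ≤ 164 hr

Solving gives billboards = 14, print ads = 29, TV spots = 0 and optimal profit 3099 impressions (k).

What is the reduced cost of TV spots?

-7

At the optimum: budget uses 72 of 72 (binding); airtime uses 258 of 258 (binding); production uses 143 of 164 (slack = 21).
Since production is not tight, its dual is 0.
Dual feasibility on the basic columns requires 1·y_budget + 6·y_airtime = 66, 2·y_budget + 6·y_airtime = 75.
Solving: y_budget = 9, y_airtime = 9.5.
Reduced cost of TV spots: c₃ − yᵀa₃ = 48.5 − (9·3 + 9.5·3) = 48.5 − 55.5 = -7.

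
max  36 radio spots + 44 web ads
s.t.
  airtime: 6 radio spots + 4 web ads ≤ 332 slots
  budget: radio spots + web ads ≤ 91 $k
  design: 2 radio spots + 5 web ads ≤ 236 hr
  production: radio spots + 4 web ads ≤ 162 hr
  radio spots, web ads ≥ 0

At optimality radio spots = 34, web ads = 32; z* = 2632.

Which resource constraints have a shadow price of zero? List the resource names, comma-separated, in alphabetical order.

airtime: 332/332 (binding)
budget: 66/91 (slack 25)
design: 228/236 (slack 8)
production: 162/162 (binding)
By complementary slackness, a constraint with positive slack has shadow price 0 → budget, design.

budget, design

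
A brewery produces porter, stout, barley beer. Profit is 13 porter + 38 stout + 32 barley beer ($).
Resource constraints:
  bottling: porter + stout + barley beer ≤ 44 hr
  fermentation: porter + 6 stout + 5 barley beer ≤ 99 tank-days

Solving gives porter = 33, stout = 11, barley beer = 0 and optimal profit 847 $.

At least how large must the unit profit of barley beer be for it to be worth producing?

At the optimum: bottling uses 44 of 44 (binding); fermentation uses 99 of 99 (binding).
The binding rows give the dual system: 1·y_bottling + 1·y_fermentation = 13 and 1·y_bottling + 6·y_fermentation = 38.
Solving: y_bottling = 8, y_fermentation = 5.
barley beer enters the basis when its profit ≥ yᵀa₃ = 8·1 + 5·5 = 33.

33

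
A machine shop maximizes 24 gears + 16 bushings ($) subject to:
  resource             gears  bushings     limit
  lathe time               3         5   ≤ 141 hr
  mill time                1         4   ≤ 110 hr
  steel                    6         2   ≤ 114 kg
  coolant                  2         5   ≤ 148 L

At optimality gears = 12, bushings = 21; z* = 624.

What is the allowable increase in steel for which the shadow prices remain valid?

Binding constraints: lathe time, steel. The basis is B = [[3,5],[6,2]] with det -24.
Per unit increase in steel, x* moves by d = (0.2083, -0.125).
The basis stays optimal until bushings reaches 0; allowable increase = 168 kg.

168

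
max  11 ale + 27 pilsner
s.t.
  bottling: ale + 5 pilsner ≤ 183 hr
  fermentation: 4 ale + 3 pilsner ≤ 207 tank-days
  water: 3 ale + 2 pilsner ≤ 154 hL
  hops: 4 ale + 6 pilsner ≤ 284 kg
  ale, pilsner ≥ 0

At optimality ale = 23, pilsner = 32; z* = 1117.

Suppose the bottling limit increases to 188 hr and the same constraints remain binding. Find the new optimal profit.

1132

Binding: bottling and hops. Non-binding: fermentation (19 unused), water (21 unused).
Since fermentation, water are not tight, their duals are 0.
From A_Bᵀ y = c: 1·y_bottling + 4·y_hops = 11; 5·y_bottling + 6·y_hops = 27.
Solving: y_bottling = 3, y_hops = 2.
Δz = y_bottling·Δb = 3 × (5) = 15, so new z* = 1117 + 15 = 1132.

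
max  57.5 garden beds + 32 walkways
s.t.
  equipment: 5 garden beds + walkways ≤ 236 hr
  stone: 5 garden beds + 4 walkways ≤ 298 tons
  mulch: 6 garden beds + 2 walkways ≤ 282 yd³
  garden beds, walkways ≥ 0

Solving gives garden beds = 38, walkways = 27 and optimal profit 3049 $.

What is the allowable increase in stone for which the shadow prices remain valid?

266

Binding constraints: stone, mulch. The basis is B = [[5,4],[6,2]] with det -14.
Per unit increase in stone, x* moves by d = (-0.1429, 0.4286).
The basis stays optimal until garden beds reaches 0; allowable increase = 266 tons.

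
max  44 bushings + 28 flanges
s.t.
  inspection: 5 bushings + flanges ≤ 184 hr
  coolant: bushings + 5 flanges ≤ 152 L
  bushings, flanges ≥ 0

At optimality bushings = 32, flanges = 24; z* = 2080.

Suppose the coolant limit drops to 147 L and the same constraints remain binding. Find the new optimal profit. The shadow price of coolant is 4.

Δb = -5, so new z* = 2080 + (4)·(-5) = 2080 − 20 = 2060.

2060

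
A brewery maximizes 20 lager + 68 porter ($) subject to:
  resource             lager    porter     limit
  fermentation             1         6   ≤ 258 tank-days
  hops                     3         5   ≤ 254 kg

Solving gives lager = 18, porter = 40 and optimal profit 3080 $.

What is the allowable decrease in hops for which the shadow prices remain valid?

Binding constraints: fermentation, hops. The basis is B = [[1,6],[3,5]] with det -13.
Per unit decrease in hops, x* moves by d = (-0.4615, 0.0769).
The basis stays optimal until lager reaches 0; allowable decrease = 39 kg.

39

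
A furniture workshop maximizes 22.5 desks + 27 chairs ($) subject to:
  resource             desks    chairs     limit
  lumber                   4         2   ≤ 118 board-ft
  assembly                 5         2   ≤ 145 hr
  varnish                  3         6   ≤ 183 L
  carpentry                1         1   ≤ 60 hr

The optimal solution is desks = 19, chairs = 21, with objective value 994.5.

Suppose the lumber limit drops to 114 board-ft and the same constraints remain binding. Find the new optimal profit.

982.5

At the optimum: lumber uses 118 of 118 (binding); assembly uses 137 of 145 (slack = 8); varnish uses 183 of 183 (binding); carpentry uses 40 of 60 (slack = 20).
By complementary slackness, y = 0 for the non-binding constraints.
The binding rows give the dual system: 4·y_lumber + 3·y_varnish = 22.5 and 2·y_lumber + 6·y_varnish = 27.
Solving: y_lumber = 3, y_varnish = 3.5.
Δz = y_lumber·Δb = 3 × (-4) = -12, so new z* = 994.5 − 12 = 982.5.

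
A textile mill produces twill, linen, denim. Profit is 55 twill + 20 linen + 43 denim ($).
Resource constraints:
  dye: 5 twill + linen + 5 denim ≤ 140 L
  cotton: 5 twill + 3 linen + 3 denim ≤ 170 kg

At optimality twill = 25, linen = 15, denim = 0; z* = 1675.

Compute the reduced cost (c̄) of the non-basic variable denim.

At the optimum: dye uses 140 of 140 (binding); cotton uses 170 of 170 (binding).
From A_Bᵀ y = c: 5·y_dye + 5·y_cotton = 55; 1·y_dye + 3·y_cotton = 20.
Solving: y_dye = 6.5, y_cotton = 4.5.
Reduced cost of denim: c₃ − yᵀa₃ = 43 − (6.5·5 + 4.5·3) = 43 − 46 = -3.

-3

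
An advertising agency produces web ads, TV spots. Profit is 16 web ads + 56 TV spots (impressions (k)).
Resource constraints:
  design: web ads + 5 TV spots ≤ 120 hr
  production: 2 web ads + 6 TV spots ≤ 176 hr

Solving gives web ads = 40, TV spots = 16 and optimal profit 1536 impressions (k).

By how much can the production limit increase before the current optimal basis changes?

Binding constraints: design, production. The basis is B = [[1,5],[2,6]] with det -4.
Per unit increase in production, x* moves by d = (1.25, -0.25).
The basis stays optimal until TV spots reaches 0; allowable increase = 64 hr.

64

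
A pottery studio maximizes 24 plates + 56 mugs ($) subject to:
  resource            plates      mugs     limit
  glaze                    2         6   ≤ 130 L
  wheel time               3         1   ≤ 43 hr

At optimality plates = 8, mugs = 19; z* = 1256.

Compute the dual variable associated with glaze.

9

Check each constraint at x*: glaze 130/130 (tight); wheel time 43/43 (tight).
The binding rows give the dual system: 2·y_glaze + 3·y_wheel time = 24 and 6·y_glaze + 1·y_wheel time = 56.
Solving: y_glaze = 9, y_wheel time = 2.
Shadow price of glaze = 9.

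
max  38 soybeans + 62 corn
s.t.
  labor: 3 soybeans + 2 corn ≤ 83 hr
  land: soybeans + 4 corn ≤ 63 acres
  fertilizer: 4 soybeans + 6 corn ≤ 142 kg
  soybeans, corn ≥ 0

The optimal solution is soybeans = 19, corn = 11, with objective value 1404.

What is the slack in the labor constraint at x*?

labor used = 3·19 + 2·11 = 79; slack = 83 − 79 = 4.

4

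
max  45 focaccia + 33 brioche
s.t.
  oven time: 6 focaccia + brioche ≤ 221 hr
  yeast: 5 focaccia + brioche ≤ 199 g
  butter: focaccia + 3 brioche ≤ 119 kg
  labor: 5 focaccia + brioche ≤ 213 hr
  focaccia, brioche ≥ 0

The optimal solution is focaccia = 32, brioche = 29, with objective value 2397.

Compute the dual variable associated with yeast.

0

Binding: oven time and butter. Non-binding: yeast (10 unused), labor (24 unused).
By complementary slackness, y = 0 for the non-binding constraints.
The binding rows give the dual system: 6·y_oven time + 1·y_butter = 45 and 1·y_oven time + 3·y_butter = 33.
→ y_oven time = 6 and y_butter = 9.
Shadow price of yeast = 0.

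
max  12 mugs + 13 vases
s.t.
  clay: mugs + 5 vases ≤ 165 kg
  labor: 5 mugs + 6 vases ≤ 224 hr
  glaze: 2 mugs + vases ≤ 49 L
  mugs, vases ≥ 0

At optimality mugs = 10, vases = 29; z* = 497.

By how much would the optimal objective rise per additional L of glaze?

1

Binding: labor and glaze. Non-binding: clay (10 unused).
Since clay is not tight, its dual is 0.
From A_Bᵀ y = c: 5·y_labor + 2·y_glaze = 12; 6·y_labor + 1·y_glaze = 13.
→ y_labor = 2 and y_glaze = 1.
Shadow price of glaze = 1.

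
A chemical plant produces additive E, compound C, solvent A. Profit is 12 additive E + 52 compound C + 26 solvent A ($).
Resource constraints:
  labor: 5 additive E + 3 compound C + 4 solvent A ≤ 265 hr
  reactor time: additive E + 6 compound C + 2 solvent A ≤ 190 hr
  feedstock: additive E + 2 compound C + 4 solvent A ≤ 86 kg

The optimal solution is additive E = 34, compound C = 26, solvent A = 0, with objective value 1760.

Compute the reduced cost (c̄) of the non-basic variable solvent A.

At the optimum: labor uses 248 of 265 (slack = 17); reactor time uses 190 of 190 (binding); feedstock uses 86 of 86 (binding).
By complementary slackness, y = 0 for the non-binding constraint.
Dual feasibility on the basic columns requires 1·y_reactor time + 1·y_feedstock = 12, 6·y_reactor time + 2·y_feedstock = 52.
Solving: y_reactor time = 7, y_feedstock = 5.
Reduced cost of solvent A: c₃ − yᵀa₃ = 26 − (7·2 + 5·4) = 26 − 34 = -8.

-8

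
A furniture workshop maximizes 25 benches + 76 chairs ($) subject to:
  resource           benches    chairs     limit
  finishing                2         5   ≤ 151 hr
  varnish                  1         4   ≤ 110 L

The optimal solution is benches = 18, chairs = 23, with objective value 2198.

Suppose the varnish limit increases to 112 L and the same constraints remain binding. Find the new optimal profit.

2216

Both finishing and varnish are binding at x*.
Dual feasibility on the basic columns requires 2·y_finishing + 1·y_varnish = 25, 5·y_finishing + 4·y_varnish = 76.
Solving: y_finishing = 8, y_varnish = 9.
Δz = y_varnish·Δb = 9 × (2) = 18, so new z* = 2198 + 18 = 2216.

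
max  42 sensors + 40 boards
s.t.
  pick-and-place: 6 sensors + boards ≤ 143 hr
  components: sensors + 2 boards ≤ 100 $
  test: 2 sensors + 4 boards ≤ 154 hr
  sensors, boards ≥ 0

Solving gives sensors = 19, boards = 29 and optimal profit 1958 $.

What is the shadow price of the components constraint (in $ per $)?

0

At the optimum: pick-and-place uses 143 of 143 (binding); components uses 77 of 100 (slack = 23); test uses 154 of 154 (binding).
Since components is not tight, its dual is 0.
From A_Bᵀ y = c: 6·y_pick-and-place + 2·y_test = 42; 1·y_pick-and-place + 4·y_test = 40.
Solving: y_pick-and-place = 4, y_test = 9.
Shadow price of components = 0.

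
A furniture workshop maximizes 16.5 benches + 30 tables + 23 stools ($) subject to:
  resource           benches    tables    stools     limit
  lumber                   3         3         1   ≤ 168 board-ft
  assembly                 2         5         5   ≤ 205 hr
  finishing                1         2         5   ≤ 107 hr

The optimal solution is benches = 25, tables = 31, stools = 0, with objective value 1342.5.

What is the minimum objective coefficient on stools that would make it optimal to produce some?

25

Check each constraint at x*: lumber 168/168 (tight); assembly 205/205 (tight); finishing 87/107 (slack 20).
By complementary slackness, y = 0 for the non-binding constraint.
Dual feasibility on the basic columns requires 3·y_lumber + 2·y_assembly = 16.5, 3·y_lumber + 5·y_assembly = 30.
→ y_lumber = 2.5 and y_assembly = 4.5.
stools enters the basis when its profit ≥ yᵀa₃ = 2.5·1 + 4.5·5 = 25.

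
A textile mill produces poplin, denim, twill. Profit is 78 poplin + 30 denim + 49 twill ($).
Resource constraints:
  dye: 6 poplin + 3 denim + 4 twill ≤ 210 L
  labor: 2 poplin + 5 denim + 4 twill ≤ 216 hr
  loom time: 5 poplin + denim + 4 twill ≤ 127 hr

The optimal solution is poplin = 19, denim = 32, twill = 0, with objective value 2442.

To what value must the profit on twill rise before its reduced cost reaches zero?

At the optimum: dye uses 210 of 210 (binding); labor uses 198 of 216 (slack = 18); loom time uses 127 of 127 (binding).
Slack constraints have shadow price 0 (complementary slackness).
The binding rows give the dual system: 6·y_dye + 5·y_loom time = 78 and 3·y_dye + 1·y_loom time = 30.
This yields shadow prices y_dye = 8, y_loom time = 6.
twill enters the basis when its profit ≥ yᵀa₃ = 8·4 + 6·4 = 56.

56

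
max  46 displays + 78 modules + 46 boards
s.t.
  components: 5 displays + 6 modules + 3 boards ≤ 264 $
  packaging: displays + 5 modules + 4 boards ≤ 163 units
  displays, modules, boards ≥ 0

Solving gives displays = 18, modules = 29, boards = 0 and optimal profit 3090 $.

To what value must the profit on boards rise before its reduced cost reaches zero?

Check each constraint at x*: components 264/264 (tight); packaging 163/163 (tight).
Dual feasibility on the basic columns requires 5·y_components + 1·y_packaging = 46, 6·y_components + 5·y_packaging = 78.
This yields shadow prices y_components = 8, y_packaging = 6.
boards enters the basis when its profit ≥ yᵀa₃ = 8·3 + 6·4 = 48.

48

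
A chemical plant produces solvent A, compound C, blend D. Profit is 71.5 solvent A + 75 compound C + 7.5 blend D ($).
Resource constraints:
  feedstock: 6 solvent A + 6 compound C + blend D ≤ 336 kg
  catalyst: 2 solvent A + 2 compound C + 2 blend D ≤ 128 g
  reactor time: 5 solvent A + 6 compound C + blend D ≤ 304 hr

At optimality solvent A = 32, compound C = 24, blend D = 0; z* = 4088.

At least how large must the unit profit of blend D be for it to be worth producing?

Binding: feedstock and reactor time. Non-binding: catalyst (16 unused).
By complementary slackness, y = 0 for the non-binding constraint.
The binding rows give the dual system: 6·y_feedstock + 5·y_reactor time = 71.5 and 6·y_feedstock + 6·y_reactor time = 75.
→ y_feedstock = 9 and y_reactor time = 3.5.
blend D enters the basis when its profit ≥ yᵀa₃ = 9·1 + 3.5·1 = 12.5.

12.5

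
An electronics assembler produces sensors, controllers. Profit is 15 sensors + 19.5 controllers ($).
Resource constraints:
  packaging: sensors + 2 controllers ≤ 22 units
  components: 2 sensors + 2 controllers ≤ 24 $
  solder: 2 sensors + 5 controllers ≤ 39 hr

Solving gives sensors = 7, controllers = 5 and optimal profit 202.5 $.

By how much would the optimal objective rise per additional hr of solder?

Binding: components and solder. Non-binding: packaging (5 unused).
By complementary slackness, y = 0 for the non-binding constraint.
The binding rows give the dual system: 2·y_components + 2·y_solder = 15 and 2·y_components + 5·y_solder = 19.5.
This yields shadow prices y_components = 6, y_solder = 1.5.
Shadow price of solder = 1.5.

1.5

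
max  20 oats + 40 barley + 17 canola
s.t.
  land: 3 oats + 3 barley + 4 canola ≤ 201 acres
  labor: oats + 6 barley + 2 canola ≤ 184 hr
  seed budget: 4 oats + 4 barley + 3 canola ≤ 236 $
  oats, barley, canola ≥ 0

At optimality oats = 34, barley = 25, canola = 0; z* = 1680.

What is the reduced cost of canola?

-3

Check each constraint at x*: land 177/201 (slack 24); labor 184/184 (tight); seed budget 236/236 (tight).
Since land is not tight, its dual is 0.
The binding rows give the dual system: 1·y_labor + 4·y_seed budget = 20 and 6·y_labor + 4·y_seed budget = 40.
Solving: y_labor = 4, y_seed budget = 4.
Reduced cost of canola: c₃ − yᵀa₃ = 17 − (4·2 + 4·3) = 17 − 20 = -3.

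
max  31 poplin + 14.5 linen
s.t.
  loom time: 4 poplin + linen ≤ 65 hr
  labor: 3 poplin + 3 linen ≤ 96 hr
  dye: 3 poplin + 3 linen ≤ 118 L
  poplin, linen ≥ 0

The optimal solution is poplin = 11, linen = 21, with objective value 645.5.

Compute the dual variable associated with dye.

0

Binding: loom time and labor. Non-binding: dye (22 unused).
Since dye is not tight, its dual is 0.
The binding rows give the dual system: 4·y_loom time + 3·y_labor = 31 and 1·y_loom time + 3·y_labor = 14.5.
This yields shadow prices y_loom time = 5.5, y_labor = 3.
Shadow price of dye = 0.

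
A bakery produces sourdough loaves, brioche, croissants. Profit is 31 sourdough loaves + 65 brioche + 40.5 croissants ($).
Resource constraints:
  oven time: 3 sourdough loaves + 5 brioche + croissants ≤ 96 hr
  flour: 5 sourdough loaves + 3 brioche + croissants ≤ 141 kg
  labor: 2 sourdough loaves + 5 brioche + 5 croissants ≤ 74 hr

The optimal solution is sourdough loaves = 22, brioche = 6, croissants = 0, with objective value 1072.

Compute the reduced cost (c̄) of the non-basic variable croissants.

Check each constraint at x*: oven time 96/96 (tight); flour 128/141 (slack 13); labor 74/74 (tight).
Slack constraints have shadow price 0 (complementary slackness).
Dual feasibility on the basic columns requires 3·y_oven time + 2·y_labor = 31, 5·y_oven time + 5·y_labor = 65.
→ y_oven time = 5 and y_labor = 8.
Reduced cost of croissants: c₃ − yᵀa₃ = 40.5 − (5·1 + 8·5) = 40.5 − 45 = -4.5.

-4.5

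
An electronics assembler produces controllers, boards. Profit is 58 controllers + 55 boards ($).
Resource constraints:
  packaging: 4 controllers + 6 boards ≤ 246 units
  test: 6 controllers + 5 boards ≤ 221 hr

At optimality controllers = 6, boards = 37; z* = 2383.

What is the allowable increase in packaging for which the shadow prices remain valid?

Binding constraints: packaging, test. The basis is B = [[4,6],[6,5]] with det -16.
Per unit increase in packaging, x* moves by d = (-0.3125, 0.375).
The basis stays optimal until controllers reaches 0; allowable increase = 19.2 units.

19.2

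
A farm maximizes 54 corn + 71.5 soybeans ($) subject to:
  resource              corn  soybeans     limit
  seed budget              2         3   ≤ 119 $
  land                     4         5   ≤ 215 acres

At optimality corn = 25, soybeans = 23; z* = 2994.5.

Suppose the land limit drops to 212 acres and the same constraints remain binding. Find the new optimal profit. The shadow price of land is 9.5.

Δb = -3, so new z* = 2994.5 + (9.5)·(-3) = 2994.5 − 28.5 = 2966.

2966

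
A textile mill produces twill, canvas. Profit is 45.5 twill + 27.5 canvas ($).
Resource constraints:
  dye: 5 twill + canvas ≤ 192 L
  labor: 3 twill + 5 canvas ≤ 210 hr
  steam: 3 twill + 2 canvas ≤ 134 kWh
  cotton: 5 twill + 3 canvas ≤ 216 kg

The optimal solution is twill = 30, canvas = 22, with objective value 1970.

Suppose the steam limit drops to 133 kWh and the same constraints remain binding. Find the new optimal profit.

At the optimum: dye uses 172 of 192 (slack = 20); labor uses 200 of 210 (slack = 10); steam uses 134 of 134 (binding); cotton uses 216 of 216 (binding).
Since dye, labor are not tight, their duals are 0.
From A_Bᵀ y = c: 3·y_steam + 5·y_cotton = 45.5; 2·y_steam + 3·y_cotton = 27.5.
This yields shadow prices y_steam = 1, y_cotton = 8.5.
Δz = y_steam·Δb = 1 × (-1) = -1, so new z* = 1970 − 1 = 1969.

1969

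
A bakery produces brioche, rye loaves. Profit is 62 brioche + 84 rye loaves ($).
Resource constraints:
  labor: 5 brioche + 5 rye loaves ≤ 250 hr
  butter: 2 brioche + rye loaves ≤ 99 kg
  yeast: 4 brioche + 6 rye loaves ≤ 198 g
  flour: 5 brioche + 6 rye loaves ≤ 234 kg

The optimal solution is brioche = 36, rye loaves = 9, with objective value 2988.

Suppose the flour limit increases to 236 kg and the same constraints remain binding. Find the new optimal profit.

3000

Check each constraint at x*: labor 225/250 (slack 25); butter 81/99 (slack 18); yeast 198/198 (tight); flour 234/234 (tight).
Slack constraints have shadow price 0 (complementary slackness).
Dual feasibility on the basic columns requires 4·y_yeast + 5·y_flour = 62, 6·y_yeast + 6·y_flour = 84.
Solving: y_yeast = 8, y_flour = 6.
Δz = y_flour·Δb = 6 × (2) = 12, so new z* = 2988 + 12 = 3000.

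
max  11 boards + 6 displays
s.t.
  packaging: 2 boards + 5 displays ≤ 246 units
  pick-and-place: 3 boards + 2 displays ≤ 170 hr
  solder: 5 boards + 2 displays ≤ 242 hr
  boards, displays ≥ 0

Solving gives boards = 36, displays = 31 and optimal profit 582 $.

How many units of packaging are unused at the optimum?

19

packaging used = 2·36 + 5·31 = 227; slack = 246 − 227 = 19.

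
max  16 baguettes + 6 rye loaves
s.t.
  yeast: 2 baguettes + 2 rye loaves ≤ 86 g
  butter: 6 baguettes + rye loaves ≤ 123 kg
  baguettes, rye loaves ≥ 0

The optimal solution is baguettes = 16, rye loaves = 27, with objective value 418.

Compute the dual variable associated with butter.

Check each constraint at x*: yeast 86/86 (tight); butter 123/123 (tight).
The binding rows give the dual system: 2·y_yeast + 6·y_butter = 16 and 2·y_yeast + 1·y_butter = 6.
This yields shadow prices y_yeast = 2, y_butter = 2.
Shadow price of butter = 2.

2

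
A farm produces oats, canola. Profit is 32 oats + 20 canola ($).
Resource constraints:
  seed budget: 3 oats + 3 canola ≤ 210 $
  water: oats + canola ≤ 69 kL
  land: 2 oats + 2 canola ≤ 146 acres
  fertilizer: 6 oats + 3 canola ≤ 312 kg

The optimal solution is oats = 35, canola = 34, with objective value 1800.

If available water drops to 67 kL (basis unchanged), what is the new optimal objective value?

1784

At the optimum: seed budget uses 207 of 210 (slack = 3); water uses 69 of 69 (binding); land uses 138 of 146 (slack = 8); fertilizer uses 312 of 312 (binding).
Slack constraints have shadow price 0 (complementary slackness).
From A_Bᵀ y = c: 1·y_water + 6·y_fertilizer = 32; 1·y_water + 3·y_fertilizer = 20.
Solving: y_water = 8, y_fertilizer = 4.
Δz = y_water·Δb = 8 × (-2) = -16, so new z* = 1800 − 16 = 1784.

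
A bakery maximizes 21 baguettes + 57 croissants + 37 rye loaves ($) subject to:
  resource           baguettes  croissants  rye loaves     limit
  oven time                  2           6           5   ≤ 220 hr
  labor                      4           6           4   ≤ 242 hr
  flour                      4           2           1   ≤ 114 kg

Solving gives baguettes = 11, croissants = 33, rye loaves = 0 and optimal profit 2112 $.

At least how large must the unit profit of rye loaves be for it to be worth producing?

46.5

At the optimum: oven time uses 220 of 220 (binding); labor uses 242 of 242 (binding); flour uses 110 of 114 (slack = 4).
Since flour is not tight, its dual is 0.
From A_Bᵀ y = c: 2·y_oven time + 4·y_labor = 21; 6·y_oven time + 6·y_labor = 57.
Solving: y_oven time = 8.5, y_labor = 1.
rye loaves enters the basis when its profit ≥ yᵀa₃ = 8.5·5 + 1·4 = 46.5.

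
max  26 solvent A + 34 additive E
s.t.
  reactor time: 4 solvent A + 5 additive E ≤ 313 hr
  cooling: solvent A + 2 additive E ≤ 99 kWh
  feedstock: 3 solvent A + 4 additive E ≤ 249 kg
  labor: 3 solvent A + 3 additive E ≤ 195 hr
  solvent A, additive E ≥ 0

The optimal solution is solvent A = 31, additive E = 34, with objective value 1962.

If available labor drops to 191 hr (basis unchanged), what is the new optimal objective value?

Binding: cooling and labor. Non-binding: reactor time (19 unused), feedstock (20 unused).
Slack constraints have shadow price 0 (complementary slackness).
Dual feasibility on the basic columns requires 1·y_cooling + 3·y_labor = 26, 2·y_cooling + 3·y_labor = 34.
→ y_cooling = 8 and y_labor = 6.
Δz = y_labor·Δb = 6 × (-4) = -24, so new z* = 1962 − 24 = 1938.

1938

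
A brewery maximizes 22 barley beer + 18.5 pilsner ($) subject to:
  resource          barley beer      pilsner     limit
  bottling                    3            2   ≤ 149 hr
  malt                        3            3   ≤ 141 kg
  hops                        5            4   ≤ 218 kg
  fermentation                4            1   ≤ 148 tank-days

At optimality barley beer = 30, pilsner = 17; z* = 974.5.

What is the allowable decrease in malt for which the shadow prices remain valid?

3

Binding constraints: malt, hops. The basis is B = [[3,3],[5,4]] with det -3.
Per unit decrease in malt, x* moves by d = (1.3333, -1.6667).
The basis stays optimal until fermentation becomes binding; allowable decrease = 3 kg.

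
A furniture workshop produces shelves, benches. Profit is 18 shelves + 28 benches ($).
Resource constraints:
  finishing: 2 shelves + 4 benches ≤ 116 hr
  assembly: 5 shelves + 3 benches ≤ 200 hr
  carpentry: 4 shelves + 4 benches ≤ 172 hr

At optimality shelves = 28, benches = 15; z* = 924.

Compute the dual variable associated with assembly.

0

At the optimum: finishing uses 116 of 116 (binding); assembly uses 185 of 200 (slack = 15); carpentry uses 172 of 172 (binding).
Slack constraints have shadow price 0 (complementary slackness).
From A_Bᵀ y = c: 2·y_finishing + 4·y_carpentry = 18; 4·y_finishing + 4·y_carpentry = 28.
Solving: y_finishing = 5, y_carpentry = 2.
Shadow price of assembly = 0.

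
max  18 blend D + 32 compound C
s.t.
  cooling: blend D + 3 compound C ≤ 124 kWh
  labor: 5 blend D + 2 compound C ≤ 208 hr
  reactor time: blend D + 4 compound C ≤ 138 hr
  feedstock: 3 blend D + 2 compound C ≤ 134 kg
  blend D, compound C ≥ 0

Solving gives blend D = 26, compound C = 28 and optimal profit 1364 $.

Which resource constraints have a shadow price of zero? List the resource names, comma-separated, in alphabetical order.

cooling, labor

cooling: 110/124 (slack 14)
labor: 186/208 (slack 22)
reactor time: 138/138 (binding)
feedstock: 134/134 (binding)
By complementary slackness, a constraint with positive slack has shadow price 0 → cooling, labor.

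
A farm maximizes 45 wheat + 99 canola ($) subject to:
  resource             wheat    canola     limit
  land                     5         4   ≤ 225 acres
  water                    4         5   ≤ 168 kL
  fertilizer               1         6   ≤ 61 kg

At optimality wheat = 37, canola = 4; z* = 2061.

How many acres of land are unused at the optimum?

24

land used = 5·37 + 4·4 = 201; slack = 225 − 201 = 24.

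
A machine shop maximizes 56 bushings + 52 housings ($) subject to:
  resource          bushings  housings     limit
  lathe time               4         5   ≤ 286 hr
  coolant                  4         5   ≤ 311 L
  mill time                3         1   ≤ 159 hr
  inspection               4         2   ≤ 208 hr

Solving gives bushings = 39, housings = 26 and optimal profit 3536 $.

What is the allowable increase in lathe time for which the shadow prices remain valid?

Binding constraints: lathe time, inspection. The basis is B = [[4,5],[4,2]] with det -12.
Per unit increase in lathe time, x* moves by d = (-0.1667, 0.3333).
The basis stays optimal until coolant becomes binding; allowable increase = 25 hr.

25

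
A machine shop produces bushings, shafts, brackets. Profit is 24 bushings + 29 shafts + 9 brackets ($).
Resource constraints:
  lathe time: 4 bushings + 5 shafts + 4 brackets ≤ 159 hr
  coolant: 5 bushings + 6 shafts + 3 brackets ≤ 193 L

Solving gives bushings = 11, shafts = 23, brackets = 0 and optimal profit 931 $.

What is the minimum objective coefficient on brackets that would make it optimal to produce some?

Check each constraint at x*: lathe time 159/159 (tight); coolant 193/193 (tight).
From A_Bᵀ y = c: 4·y_lathe time + 5·y_coolant = 24; 5·y_lathe time + 6·y_coolant = 29.
Solving: y_lathe time = 1, y_coolant = 4.
brackets enters the basis when its profit ≥ yᵀa₃ = 1·4 + 4·3 = 16.

16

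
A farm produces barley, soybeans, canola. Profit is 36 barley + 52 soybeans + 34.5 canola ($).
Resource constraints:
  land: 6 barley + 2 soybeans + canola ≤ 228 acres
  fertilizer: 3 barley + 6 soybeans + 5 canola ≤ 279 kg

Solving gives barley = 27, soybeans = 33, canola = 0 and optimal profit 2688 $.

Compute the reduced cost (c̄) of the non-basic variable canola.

-7.5

At the optimum: land uses 228 of 228 (binding); fertilizer uses 279 of 279 (binding).
The binding rows give the dual system: 6·y_land + 3·y_fertilizer = 36 and 2·y_land + 6·y_fertilizer = 52.
This yields shadow prices y_land = 2, y_fertilizer = 8.
Reduced cost of canola: c₃ − yᵀa₃ = 34.5 − (2·1 + 8·5) = 34.5 − 42 = -7.5.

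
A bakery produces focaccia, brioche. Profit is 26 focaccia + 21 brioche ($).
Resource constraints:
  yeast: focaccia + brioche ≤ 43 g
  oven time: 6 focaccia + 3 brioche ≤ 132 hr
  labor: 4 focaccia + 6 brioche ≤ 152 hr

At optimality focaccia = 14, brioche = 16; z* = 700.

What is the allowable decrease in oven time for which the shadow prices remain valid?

Binding constraints: oven time, labor. The basis is B = [[6,3],[4,6]] with det 24.
Per unit decrease in oven time, x* moves by d = (-0.25, 0.1667).
The basis stays optimal until focaccia reaches 0; allowable decrease = 56 hr.

56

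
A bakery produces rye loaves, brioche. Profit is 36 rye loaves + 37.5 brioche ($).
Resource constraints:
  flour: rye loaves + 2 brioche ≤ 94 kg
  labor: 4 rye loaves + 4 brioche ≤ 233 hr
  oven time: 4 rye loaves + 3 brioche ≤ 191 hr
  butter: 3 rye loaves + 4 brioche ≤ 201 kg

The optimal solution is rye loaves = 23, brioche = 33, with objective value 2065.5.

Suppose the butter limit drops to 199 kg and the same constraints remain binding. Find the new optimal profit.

2053.5

Binding: oven time and butter. Non-binding: flour (5 unused), labor (9 unused).
Since flour, labor are not tight, their duals are 0.
Dual feasibility on the basic columns requires 4·y_oven time + 3·y_butter = 36, 3·y_oven time + 4·y_butter = 37.5.
→ y_oven time = 4.5 and y_butter = 6.
Δz = y_butter·Δb = 6 × (-2) = -12, so new z* = 2065.5 − 12 = 2053.5.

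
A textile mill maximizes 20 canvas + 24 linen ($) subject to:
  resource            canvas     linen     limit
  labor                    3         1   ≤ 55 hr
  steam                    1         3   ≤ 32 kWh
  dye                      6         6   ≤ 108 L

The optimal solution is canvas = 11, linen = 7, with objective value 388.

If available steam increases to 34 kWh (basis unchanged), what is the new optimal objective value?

At the optimum: labor uses 40 of 55 (slack = 15); steam uses 32 of 32 (binding); dye uses 108 of 108 (binding).
Since labor is not tight, its dual is 0.
Dual feasibility on the basic columns requires 1·y_steam + 6·y_dye = 20, 3·y_steam + 6·y_dye = 24.
Solving: y_steam = 2, y_dye = 3.
Δz = y_steam·Δb = 2 × (2) = 4, so new z* = 388 + 4 = 392.

392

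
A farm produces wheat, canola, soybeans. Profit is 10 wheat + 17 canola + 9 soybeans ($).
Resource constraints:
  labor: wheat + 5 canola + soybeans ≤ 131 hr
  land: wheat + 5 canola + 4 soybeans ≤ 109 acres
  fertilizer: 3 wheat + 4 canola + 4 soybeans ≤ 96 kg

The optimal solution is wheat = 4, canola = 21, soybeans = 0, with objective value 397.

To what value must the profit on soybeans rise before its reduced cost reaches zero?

Binding: land and fertilizer. Non-binding: labor (22 unused).
Slack constraints have shadow price 0 (complementary slackness).
From A_Bᵀ y = c: 1·y_land + 3·y_fertilizer = 10; 5·y_land + 4·y_fertilizer = 17.
Solving: y_land = 1, y_fertilizer = 3.
soybeans enters the basis when its profit ≥ yᵀa₃ = 1·4 + 3·4 = 16.

16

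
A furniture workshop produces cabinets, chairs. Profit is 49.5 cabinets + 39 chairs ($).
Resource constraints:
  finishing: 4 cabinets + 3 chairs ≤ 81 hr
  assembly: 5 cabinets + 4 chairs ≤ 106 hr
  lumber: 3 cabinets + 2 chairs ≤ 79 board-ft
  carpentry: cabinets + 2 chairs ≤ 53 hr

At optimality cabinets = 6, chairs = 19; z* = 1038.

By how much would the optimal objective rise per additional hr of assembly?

Check each constraint at x*: finishing 81/81 (tight); assembly 106/106 (tight); lumber 56/79 (slack 23); carpentry 44/53 (slack 9).
By complementary slackness, y = 0 for the non-binding constraints.
The binding rows give the dual system: 4·y_finishing + 5·y_assembly = 49.5 and 3·y_finishing + 4·y_assembly = 39.
This yields shadow prices y_finishing = 3, y_assembly = 7.5.
Shadow price of assembly = 7.5.

7.5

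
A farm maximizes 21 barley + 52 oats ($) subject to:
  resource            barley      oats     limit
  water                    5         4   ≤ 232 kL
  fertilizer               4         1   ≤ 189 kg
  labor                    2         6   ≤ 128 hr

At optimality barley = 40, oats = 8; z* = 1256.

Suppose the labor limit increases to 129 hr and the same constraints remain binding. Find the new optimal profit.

1264

Check each constraint at x*: water 232/232 (tight); fertilizer 168/189 (slack 21); labor 128/128 (tight).
Slack constraints have shadow price 0 (complementary slackness).
Dual feasibility on the basic columns requires 5·y_water + 2·y_labor = 21, 4·y_water + 6·y_labor = 52.
This yields shadow prices y_water = 1, y_labor = 8.
Δz = y_labor·Δb = 8 × (1) = 8, so new z* = 1256 + 8 = 1264.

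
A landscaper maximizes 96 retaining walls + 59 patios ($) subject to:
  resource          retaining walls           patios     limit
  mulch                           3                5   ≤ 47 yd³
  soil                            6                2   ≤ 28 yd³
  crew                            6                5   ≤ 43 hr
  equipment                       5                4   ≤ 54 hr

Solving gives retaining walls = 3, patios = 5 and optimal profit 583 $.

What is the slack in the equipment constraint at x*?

equipment used = 5·3 + 4·5 = 35; slack = 54 − 35 = 19.

19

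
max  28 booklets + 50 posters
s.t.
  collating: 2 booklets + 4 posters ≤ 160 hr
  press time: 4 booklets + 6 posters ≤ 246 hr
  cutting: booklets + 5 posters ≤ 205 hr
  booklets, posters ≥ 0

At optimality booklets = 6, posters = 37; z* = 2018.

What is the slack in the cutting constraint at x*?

14

cutting used = 1·6 + 5·37 = 191; slack = 205 − 191 = 14.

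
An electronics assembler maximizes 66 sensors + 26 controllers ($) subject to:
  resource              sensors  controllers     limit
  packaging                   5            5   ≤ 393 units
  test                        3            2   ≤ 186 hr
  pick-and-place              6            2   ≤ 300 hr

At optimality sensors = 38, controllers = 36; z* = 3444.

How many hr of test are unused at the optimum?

0

test used = 3·38 + 2·36 = 186; slack = 186 − 186 = 0.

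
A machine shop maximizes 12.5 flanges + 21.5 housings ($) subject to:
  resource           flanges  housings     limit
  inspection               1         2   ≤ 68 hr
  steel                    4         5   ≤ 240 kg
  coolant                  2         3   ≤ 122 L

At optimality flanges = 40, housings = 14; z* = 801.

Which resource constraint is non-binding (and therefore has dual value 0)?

inspection: 68/68 (binding)
steel: 230/240 (slack 10)
coolant: 122/122 (binding)
By complementary slackness, a constraint with positive slack has shadow price 0 → steel.

steel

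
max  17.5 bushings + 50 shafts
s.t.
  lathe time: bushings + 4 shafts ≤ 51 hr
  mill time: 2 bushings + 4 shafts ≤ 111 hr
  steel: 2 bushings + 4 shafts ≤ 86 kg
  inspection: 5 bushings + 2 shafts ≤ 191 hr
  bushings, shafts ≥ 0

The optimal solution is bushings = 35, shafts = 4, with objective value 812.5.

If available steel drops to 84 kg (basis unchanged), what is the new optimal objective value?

802.5

Check each constraint at x*: lathe time 51/51 (tight); mill time 86/111 (slack 25); steel 86/86 (tight); inspection 183/191 (slack 8).
Since mill time, inspection are not tight, their duals are 0.
The binding rows give the dual system: 1·y_lathe time + 2·y_steel = 17.5 and 4·y_lathe time + 4·y_steel = 50.
Solving: y_lathe time = 7.5, y_steel = 5.
Δz = y_steel·Δb = 5 × (-2) = -10, so new z* = 812.5 − 10 = 802.5.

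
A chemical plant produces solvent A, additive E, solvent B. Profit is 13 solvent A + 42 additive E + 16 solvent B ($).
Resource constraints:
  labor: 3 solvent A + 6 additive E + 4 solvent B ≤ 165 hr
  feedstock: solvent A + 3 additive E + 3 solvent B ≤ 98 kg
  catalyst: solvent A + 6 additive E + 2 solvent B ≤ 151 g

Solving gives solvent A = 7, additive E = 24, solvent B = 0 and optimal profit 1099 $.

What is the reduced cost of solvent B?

At the optimum: labor uses 165 of 165 (binding); feedstock uses 79 of 98 (slack = 19); catalyst uses 151 of 151 (binding).
Since feedstock is not tight, its dual is 0.
Dual feasibility on the basic columns requires 3·y_labor + 1·y_catalyst = 13, 6·y_labor + 6·y_catalyst = 42.
→ y_labor = 3 and y_catalyst = 4.
Reduced cost of solvent B: c₃ − yᵀa₃ = 16 − (3·4 + 4·2) = 16 − 20 = -4.

-4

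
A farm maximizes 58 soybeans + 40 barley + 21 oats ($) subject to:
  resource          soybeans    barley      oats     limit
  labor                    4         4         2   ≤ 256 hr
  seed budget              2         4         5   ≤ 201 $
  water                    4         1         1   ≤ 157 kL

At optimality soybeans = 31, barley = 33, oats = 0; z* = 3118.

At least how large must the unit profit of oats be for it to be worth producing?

23

Check each constraint at x*: labor 256/256 (tight); seed budget 194/201 (slack 7); water 157/157 (tight).
Slack constraints have shadow price 0 (complementary slackness).
From A_Bᵀ y = c: 4·y_labor + 4·y_water = 58; 4·y_labor + 1·y_water = 40.
This yields shadow prices y_labor = 8.5, y_water = 6.
oats enters the basis when its profit ≥ yᵀa₃ = 8.5·2 + 6·1 = 23.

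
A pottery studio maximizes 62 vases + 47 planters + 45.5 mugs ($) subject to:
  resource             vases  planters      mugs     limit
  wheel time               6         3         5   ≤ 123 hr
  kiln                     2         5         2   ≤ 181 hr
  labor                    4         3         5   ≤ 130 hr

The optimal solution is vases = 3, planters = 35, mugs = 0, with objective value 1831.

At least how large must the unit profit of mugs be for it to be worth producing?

Check each constraint at x*: wheel time 123/123 (tight); kiln 181/181 (tight); labor 117/130 (slack 13).
Slack constraints have shadow price 0 (complementary slackness).
Dual feasibility on the basic columns requires 6·y_wheel time + 2·y_kiln = 62, 3·y_wheel time + 5·y_kiln = 47.
This yields shadow prices y_wheel time = 9, y_kiln = 4.
mugs enters the basis when its profit ≥ yᵀa₃ = 9·5 + 4·2 = 53.

53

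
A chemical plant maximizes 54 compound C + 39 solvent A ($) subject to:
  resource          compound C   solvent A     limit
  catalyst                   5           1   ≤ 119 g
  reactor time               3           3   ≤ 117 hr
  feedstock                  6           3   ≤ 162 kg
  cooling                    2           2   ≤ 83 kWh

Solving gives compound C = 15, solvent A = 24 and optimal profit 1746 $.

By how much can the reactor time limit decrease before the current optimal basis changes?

Binding constraints: reactor time, feedstock. The basis is B = [[3,3],[6,3]] with det -9.
Per unit decrease in reactor time, x* moves by d = (0.3333, -0.6667).
The basis stays optimal until catalyst becomes binding; allowable decrease = 20 hr.

20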